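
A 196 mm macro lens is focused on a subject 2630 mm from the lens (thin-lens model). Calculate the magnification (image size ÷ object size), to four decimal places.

Thin lens: 1/f = 1/dₒ + 1/dᵢ → 1/dᵢ = 1/196 − 1/2630 = 0.0047218 mm⁻¹, so dᵢ ≈ 211.7831 mm.
Magnification m = dᵢ/dₒ = 211.7831/2630 ≈ 0.08053.

0.0805×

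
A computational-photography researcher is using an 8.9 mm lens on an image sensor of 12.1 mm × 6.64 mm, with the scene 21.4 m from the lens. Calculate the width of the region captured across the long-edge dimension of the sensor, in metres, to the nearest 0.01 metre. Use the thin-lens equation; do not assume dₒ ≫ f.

dₒ: 21.4 m = 21400 mm.
Similar triangles through the lens centre give W/dₒ = w/dᵢ; with 1/f = 1/dₒ + 1/dᵢ this gives W = w·(dₒ − f)/f.
W = 12.1 mm × (21400 − 8.9) / 8.9 = 12.1 × 2403.4944 ≈ 29082.282 mm = 29.0823 m.

29.08 m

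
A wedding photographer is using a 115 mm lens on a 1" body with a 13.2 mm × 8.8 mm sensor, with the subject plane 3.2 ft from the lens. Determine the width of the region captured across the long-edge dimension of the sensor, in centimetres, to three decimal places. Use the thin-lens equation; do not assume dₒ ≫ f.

dₒ: 3.2 ft × 304.8 mm/ft = 975.36 mm.
Similar triangles through the lens centre give W/dₒ = w/dᵢ; with 1/f = 1/dₒ + 1/dᵢ this gives W = w·(dₒ − f)/f.
W = 13.2 mm × (975.36 − 115) / 115 = 13.2 × 7.4814 ≈ 98.754 mm = 9.87544 cm.

9.875 cm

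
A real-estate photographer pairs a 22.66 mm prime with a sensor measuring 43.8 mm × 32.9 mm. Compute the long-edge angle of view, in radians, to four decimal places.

Angle of view α = 2·arctan(w/2f) with w = 43.8 mm and f = 22.66 mm.
w/2f = 0.96646; arctan(0.96646) ≈ 0.7683 rad, so α ≈ 1.5367 rad.

1.5367 rad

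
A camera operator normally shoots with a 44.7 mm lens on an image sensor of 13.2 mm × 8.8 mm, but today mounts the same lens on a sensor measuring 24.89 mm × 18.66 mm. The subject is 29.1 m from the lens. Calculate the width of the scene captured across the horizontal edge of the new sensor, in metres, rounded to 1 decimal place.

16.2 m

The focal length stays 44.7 mm; the relevant sensor dimension is now w = 24.89 mm. Object distance dₒ = 29.1 m = 29100 mm.
Thin-lens field width W = w·(dₒ − f)/f = 24.89 × (29100 − 44.7)/44.7 ≈ 16178.667 mm = 16.1787 m.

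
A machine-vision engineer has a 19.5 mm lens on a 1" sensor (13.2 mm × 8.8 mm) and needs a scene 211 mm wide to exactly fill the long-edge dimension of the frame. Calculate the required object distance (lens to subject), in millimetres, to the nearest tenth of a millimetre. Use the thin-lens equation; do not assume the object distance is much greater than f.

Magnification m = w/W = dᵢ/dₒ; combined with 1/f = 1/dₒ + 1/dᵢ this gives dₒ = f·(1 + W/w).
dₒ = 19.5 mm × (1 + 211/13.2) = 19.5 × 16.9848 ≈ 331.205 mm.

331.2 mm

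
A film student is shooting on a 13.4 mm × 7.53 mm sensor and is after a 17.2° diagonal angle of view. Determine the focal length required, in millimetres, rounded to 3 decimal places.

Sensor diagonal = √(13.4² + 7.53²) = √236.2609 ≈ 15.3708 mm.
From α = 2·arctan(d/2f) we get f = d / (2·tan(α/2)).
With d = 15.3708 mm and α/2 = 8.6°, tan(α/2) ≈ 0.15124, so f ≈ 15.3708 / 0.30247 ≈ 50.8173 mm.

50.817 mm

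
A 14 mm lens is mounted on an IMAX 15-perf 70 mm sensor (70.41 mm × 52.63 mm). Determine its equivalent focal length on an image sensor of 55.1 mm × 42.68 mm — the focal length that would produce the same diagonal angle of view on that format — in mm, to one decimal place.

Sensor diagonal = √(70.41² + 52.63²) = √7727.4850 ≈ 87.9061 mm.
Sensor diagonal = √(55.1² + 42.68²) = √4857.5924 ≈ 69.6964 mm.
Equal angle of view means equal diagonal/f ratio, so f₂ = f₁ · (diagonal₂/diagonal₁) = 14 × 69.6964/87.9061.
f₂ = 14 × 0.79285 ≈ 11.100 mm.

11.1 mm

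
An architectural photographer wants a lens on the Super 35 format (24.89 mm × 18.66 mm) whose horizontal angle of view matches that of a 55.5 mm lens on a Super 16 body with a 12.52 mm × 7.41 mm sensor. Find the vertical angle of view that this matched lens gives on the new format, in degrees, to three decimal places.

Equal horizontal AOV ⇒ f₂ = f₁ · 24.89/12.52 = 55.5 × 1.98802 ≈ 110.3351 mm.
Vertical AOV on the new format = 2·arctan(18.66 / (2 × 110.3351)) = 2·arctan(0.08456) ≈ 9.6669°.

9.667°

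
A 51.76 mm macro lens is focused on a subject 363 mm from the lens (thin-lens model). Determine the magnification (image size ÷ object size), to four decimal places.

Thin lens: 1/f = 1/dₒ + 1/dᵢ → 1/dᵢ = 1/51.76 − 1/363 = 0.0165651 mm⁻¹, so dᵢ ≈ 60.3678 mm.
Magnification m = dᵢ/dₒ = 60.3678/363 ≈ 0.16630.

0.1663×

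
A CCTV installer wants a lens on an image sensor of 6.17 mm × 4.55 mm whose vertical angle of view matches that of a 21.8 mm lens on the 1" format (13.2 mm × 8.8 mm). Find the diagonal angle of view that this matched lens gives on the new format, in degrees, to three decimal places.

Equal vertical AOV ⇒ f₂ = f₁ · 4.55/8.8 = 21.8 × 0.51705 ≈ 11.2716 mm.
Sensor diagonal = √(6.17² + 4.55²) = √58.7714 ≈ 7.6663 mm.
Diagonal AOV on the new format = 2·arctan(7.6663 / (2 × 11.2716)) = 2·arctan(0.34007) ≈ 37.5632°.

37.563°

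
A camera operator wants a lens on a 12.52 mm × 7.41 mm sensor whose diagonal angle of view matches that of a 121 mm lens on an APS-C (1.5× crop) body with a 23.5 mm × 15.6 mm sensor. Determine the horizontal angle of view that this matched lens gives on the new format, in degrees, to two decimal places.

11.46°

Sensor diagonal = √(23.5² + 15.6²) = √795.6100 ≈ 28.2066 mm.
Sensor diagonal = √(12.52² + 7.41²) = √211.6585 ≈ 14.5485 mm.
Equal diagonal AOV ⇒ f₂ = f₁ · 14.5485/28.2066 = 121 × 0.51578 ≈ 62.4098 mm.
Horizontal AOV on the new format = 2·arctan(12.52 / (2 × 62.4098)) = 2·arctan(0.10030) ≈ 11.4558°.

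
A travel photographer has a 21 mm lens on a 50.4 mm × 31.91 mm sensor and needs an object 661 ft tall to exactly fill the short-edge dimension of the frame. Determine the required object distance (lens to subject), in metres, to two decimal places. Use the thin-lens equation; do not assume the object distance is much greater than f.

W: 661 ft × 304.8 mm/ft = 201472.79 mm.
Magnification m = h/W = dᵢ/dₒ; combined with 1/f = 1/dₒ + 1/dᵢ this gives dₒ = f·(1 + W/h).
dₒ = 21 mm × (1 + 201473/31.91) = 21 × 6314.7823 ≈ 132610.429 mm = 132.61 m.

132.61 m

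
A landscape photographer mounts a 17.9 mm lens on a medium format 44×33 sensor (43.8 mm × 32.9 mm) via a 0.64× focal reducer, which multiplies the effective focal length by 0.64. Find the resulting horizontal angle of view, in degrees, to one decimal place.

124.8°

Effective focal length f = 17.9 × 0.64 = 11.456 mm.
α = 2·arctan(43.8 / (2 × 11.456)) = 2·arctan(1.91166) ≈ 124.7714°.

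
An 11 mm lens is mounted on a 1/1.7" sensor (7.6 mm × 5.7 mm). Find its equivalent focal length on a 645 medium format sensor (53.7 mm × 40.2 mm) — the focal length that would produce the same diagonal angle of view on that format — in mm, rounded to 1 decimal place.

77.7 mm

Sensor diagonal = √(7.6² + 5.7²) = √90.2500 ≈ 9.5000 mm.
Sensor diagonal = √(53.7² + 40.2²) = √4499.7300 ≈ 67.0800 mm.
Equal angle of view means equal diagonal/f ratio, so f₂ = f₁ · (diagonal₂/diagonal₁) = 11 × 67.0800/9.5000.
f₂ = 11 × 7.06106 ≈ 77.672 mm.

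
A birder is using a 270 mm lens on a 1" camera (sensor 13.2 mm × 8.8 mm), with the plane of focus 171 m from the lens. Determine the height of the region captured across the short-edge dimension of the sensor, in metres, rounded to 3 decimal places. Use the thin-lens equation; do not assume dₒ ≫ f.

dₒ: 171 m = 171000 mm.
Similar triangles through the lens centre give W/dₒ = h/dᵢ; with 1/f = 1/dₒ + 1/dᵢ this gives W = h·(dₒ − f)/f.
W = 8.8 mm × (171000 − 270) / 270 = 8.8 × 632.3333 ≈ 5564.533 mm = 5.56453 m.

5.565 m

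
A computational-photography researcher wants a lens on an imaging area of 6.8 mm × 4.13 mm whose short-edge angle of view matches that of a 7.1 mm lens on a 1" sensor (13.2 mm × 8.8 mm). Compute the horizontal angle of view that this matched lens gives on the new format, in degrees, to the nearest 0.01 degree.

91.15°

Equal short-edge AOV ⇒ f₂ = f₁ · 4.13/8.8 = 7.1 × 0.46932 ≈ 3.3322 mm.
Horizontal AOV on the new format = 2·arctan(6.8 / (2 × 3.3322)) = 2·arctan(1.02036) ≈ 91.1547°.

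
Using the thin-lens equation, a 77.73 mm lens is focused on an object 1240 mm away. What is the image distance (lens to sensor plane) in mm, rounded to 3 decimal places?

1/dᵢ = 1/f − 1/dₒ = 1/77.73 − 1/1240 = 0.0120586 mm⁻¹.
dᵢ = 1/0.0120586 ≈ 82.9284 mm.

82.928 mm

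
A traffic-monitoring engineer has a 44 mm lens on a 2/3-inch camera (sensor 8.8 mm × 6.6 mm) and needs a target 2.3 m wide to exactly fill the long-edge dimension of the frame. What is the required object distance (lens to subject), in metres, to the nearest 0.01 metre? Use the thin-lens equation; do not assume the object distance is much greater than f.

W: 2.3 m = 2300 mm.
Magnification m = w/W = dᵢ/dₒ; combined with 1/f = 1/dₒ + 1/dᵢ this gives dₒ = f·(1 + W/w).
dₒ = 44 mm × (1 + 2300/8.8) = 44 × 262.3636 ≈ 11544.000 mm = 11.544 m.

11.54 m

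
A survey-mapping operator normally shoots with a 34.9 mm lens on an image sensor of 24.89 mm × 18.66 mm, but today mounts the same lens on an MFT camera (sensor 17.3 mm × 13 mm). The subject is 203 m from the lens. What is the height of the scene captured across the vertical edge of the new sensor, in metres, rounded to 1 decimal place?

The focal length stays 34.9 mm; the relevant sensor dimension is now h = 13 mm. Object distance dₒ = 203 m = 203000 mm.
Thin-lens field height W = h·(dₒ − f)/f = 13 × (203000 − 34.9)/34.9 ≈ 75603.046 mm = 75.603 m.

75.6 m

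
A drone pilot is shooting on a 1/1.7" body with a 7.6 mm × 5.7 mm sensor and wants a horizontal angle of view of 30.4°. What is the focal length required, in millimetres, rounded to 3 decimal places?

From α = 2·arctan(w/2f) we get f = w / (2·tan(α/2)).
With w = 7.6 mm and α/2 = 15.2°, tan(α/2) ≈ 0.27169, so f ≈ 7.6 / 0.54339 ≈ 13.9863 mm.

13.986 mm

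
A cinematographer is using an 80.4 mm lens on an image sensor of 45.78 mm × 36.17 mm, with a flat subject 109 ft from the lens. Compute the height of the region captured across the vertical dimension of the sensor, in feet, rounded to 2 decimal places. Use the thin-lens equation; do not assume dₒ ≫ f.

48.92 ft

dₒ: 109 ft × 304.8 mm/ft = 33223.20 mm.
Similar triangles through the lens centre give W/dₒ = h/dᵢ; with 1/f = 1/dₒ + 1/dᵢ this gives W = h·(dₒ − f)/f.
W = 36.17 mm × (33223.2 − 80.4) / 80.4 = 36.17 × 412.2239 ≈ 14910.137 mm = 14910.137/304.8 ft = 48.9178 ft.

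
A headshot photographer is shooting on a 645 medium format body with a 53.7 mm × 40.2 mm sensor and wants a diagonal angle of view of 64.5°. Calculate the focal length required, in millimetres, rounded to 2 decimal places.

Sensor diagonal = √(53.7² + 40.2²) = √4499.7300 ≈ 67.0800 mm.
From α = 2·arctan(d/2f) we get f = d / (2·tan(α/2)).
With d = 67.0800 mm and α/2 = 32.25°, tan(α/2) ≈ 0.63095, so f ≈ 67.0800 / 1.26191 ≈ 53.1577 mm.

53.16 mm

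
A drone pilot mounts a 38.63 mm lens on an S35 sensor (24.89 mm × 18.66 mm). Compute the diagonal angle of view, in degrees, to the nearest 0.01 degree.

Sensor diagonal = √(24.89² + 18.66²) = √967.7077 ≈ 31.1080 mm.
Angle of view α = 2·arctan(d/2f) with d = 31.1080 mm and f = 38.63 mm.
d/2f = 0.40264; arctan(0.40264) ≈ 21.9317°, so α ≈ 43.8634°.

43.86°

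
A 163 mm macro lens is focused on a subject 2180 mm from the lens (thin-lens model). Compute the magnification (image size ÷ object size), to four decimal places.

0.0808×

Thin lens: 1/f = 1/dₒ + 1/dᵢ → 1/dᵢ = 1/163 − 1/2180 = 0.0056763 mm⁻¹, so dᵢ ≈ 176.1725 mm.
Magnification m = dᵢ/dₒ = 176.1725/2180 ≈ 0.08081.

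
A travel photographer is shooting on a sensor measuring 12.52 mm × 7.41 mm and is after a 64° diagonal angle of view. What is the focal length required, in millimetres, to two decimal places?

11.64 mm

Sensor diagonal = √(12.52² + 7.41²) = √211.6585 ≈ 14.5485 mm.
From α = 2·arctan(d/2f) we get f = d / (2·tan(α/2)).
With d = 14.5485 mm and α/2 = 32°, tan(α/2) ≈ 0.62487, so f ≈ 14.5485 / 1.24974 ≈ 11.6412 mm.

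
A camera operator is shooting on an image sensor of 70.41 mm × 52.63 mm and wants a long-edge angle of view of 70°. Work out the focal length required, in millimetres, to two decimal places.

From α = 2·arctan(w/2f) we get f = w / (2·tan(α/2)).
With w = 70.41 mm and α/2 = 35°, tan(α/2) ≈ 0.70021, so f ≈ 70.41 / 1.40042 ≈ 50.2780 mm.

50.28 mm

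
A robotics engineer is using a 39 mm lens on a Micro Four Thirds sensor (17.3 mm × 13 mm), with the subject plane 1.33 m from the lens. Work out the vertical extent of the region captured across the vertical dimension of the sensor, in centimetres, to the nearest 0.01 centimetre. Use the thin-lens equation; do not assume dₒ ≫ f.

dₒ: 1.33 m = 1330 mm.
Similar triangles through the lens centre give W/dₒ = h/dᵢ; with 1/f = 1/dₒ + 1/dᵢ this gives W = h·(dₒ − f)/f.
W = 13 mm × (1330 − 39) / 39 = 13 × 33.1026 ≈ 430.333 mm = 43.0333 cm.

43.03 cm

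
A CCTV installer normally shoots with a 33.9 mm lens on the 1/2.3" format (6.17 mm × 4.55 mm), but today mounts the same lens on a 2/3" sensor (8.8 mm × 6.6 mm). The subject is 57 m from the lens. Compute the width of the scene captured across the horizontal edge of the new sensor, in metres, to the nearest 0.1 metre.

14.8 m

The focal length stays 33.9 mm; the relevant sensor dimension is now w = 8.8 mm. Object distance dₒ = 57 m = 57000 mm.
Thin-lens field width W = w·(dₒ − f)/f = 8.8 × (57000 − 33.9)/33.9 ≈ 14787.660 mm = 14.7877 m.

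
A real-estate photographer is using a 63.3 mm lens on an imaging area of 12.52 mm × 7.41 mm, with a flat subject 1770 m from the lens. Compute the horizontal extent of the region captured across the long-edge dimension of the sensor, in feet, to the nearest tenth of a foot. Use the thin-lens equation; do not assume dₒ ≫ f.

1148.5 ft

dₒ: 1770 m = 1.77e+06 mm.
Similar triangles through the lens centre give W/dₒ = w/dᵢ; with 1/f = 1/dₒ + 1/dᵢ this gives W = w·(dₒ − f)/f.
W = 12.52 mm × (1.77e+06 − 63.3) / 63.3 = 12.52 × 27961.0853 ≈ 350072.788 mm = 350072.788/304.8 ft = 1148.53 ft.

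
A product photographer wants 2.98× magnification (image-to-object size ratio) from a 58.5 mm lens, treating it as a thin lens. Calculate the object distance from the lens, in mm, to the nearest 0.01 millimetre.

78.13 mm

With m = dᵢ/dₒ and 1/f = 1/dₒ + 1/dᵢ, substituting dᵢ = m·dₒ gives 1/f = (1 + 1/m)/dₒ, hence dₒ = f·(1 + 1/m).
dₒ = 58.5 × (1 + 1/2.98) = 58.5 × 1.33557 ≈ 78.131 mm.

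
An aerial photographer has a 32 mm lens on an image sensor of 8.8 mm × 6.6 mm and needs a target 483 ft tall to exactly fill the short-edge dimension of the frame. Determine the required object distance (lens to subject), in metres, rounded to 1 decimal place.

713.8 m

W: 483 ft × 304.8 mm/ft = 147218.40 mm.
Magnification m = h/W = dᵢ/dₒ; combined with 1/f = 1/dₒ + 1/dᵢ this gives dₒ = f·(1 + W/h).
dₒ = 32 mm × (1 + 147218/6.6) = 32 × 22306.8175 ≈ 713818.159 mm = 713.818 m.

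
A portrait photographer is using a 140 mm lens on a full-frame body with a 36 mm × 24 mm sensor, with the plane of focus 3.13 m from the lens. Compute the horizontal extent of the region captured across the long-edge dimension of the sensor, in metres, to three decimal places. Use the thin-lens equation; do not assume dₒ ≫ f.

0.769 m

dₒ: 3.13 m = 3130 mm.
Similar triangles through the lens centre give W/dₒ = w/dᵢ; with 1/f = 1/dₒ + 1/dᵢ this gives W = w·(dₒ − f)/f.
W = 36 mm × (3130 − 140) / 140 = 36 × 21.3571 ≈ 768.857 mm = 0.768857 m.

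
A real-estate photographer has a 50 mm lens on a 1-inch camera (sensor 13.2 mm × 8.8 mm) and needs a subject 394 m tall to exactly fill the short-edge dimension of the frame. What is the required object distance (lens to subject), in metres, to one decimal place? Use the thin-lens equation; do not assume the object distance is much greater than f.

W: 394 m = 394000 mm.
Magnification m = h/W = dᵢ/dₒ; combined with 1/f = 1/dₒ + 1/dᵢ this gives dₒ = f·(1 + W/h).
dₒ = 50 mm × (1 + 394000/8.8) = 50 × 44773.7273 ≈ 2238686.364 mm = 2238.69 m.

2238.7 m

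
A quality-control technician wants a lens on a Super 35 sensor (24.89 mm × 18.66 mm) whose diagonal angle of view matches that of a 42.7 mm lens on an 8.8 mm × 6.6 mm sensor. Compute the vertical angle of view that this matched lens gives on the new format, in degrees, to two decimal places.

8.84°

Sensor diagonal = √(8.8² + 6.6²) = √121.0000 ≈ 11.0000 mm.
Sensor diagonal = √(24.89² + 18.66²) = √967.7077 ≈ 31.1080 mm.
Equal diagonal AOV ⇒ f₂ = f₁ · 31.1080/11.0000 = 42.7 × 2.82800 ≈ 120.7556 mm.
Vertical AOV on the new format = 2·arctan(18.66 / (2 × 120.7556)) = 2·arctan(0.07726) ≈ 8.8362°.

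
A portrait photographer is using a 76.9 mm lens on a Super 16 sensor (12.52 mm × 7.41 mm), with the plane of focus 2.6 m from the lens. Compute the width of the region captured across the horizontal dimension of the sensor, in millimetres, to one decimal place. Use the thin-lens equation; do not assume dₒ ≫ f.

dₒ: 2.6 m = 2600 mm.
Similar triangles through the lens centre give W/dₒ = w/dᵢ; with 1/f = 1/dₒ + 1/dᵢ this gives W = w·(dₒ − f)/f.
W = 12.52 mm × (2600 − 76.9) / 76.9 = 12.52 × 32.8101 ≈ 410.783 mm.

410.8 mm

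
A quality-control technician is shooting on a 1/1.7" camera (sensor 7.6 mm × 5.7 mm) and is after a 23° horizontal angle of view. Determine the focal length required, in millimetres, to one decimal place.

18.7 mm

From α = 2·arctan(w/2f) we get f = w / (2·tan(α/2)).
With w = 7.6 mm and α/2 = 11.5°, tan(α/2) ≈ 0.20345, so f ≈ 7.6 / 0.40690 ≈ 18.6776 mm.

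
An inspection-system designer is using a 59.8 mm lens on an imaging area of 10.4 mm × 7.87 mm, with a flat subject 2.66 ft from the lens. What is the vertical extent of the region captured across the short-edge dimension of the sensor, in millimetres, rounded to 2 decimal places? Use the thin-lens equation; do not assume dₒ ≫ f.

98.83 mm

dₒ: 2.66 ft × 304.8 mm/ft = 810.77 mm.
Similar triangles through the lens centre give W/dₒ = h/dᵢ; with 1/f = 1/dₒ + 1/dᵢ this gives W = h·(dₒ − f)/f.
W = 7.87 mm × (810.768 − 59.8) / 59.8 = 7.87 × 12.5580 ≈ 98.831 mm.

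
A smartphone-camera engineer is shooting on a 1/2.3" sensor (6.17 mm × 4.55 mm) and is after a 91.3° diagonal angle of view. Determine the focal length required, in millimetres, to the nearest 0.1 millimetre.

Sensor diagonal = √(6.17² + 4.55²) = √58.7714 ≈ 7.6663 mm.
From α = 2·arctan(d/2f) we get f = d / (2·tan(α/2)).
With d = 7.6663 mm and α/2 = 45.65°, tan(α/2) ≈ 1.02295, so f ≈ 7.6663 / 2.04590 ≈ 3.7471 mm.

3.7 mm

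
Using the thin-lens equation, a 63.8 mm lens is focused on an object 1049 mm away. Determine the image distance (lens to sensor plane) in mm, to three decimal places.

67.932 mm

1/dᵢ = 1/f − 1/dₒ = 1/63.8 − 1/1049 = 0.0147207 mm⁻¹.
dᵢ = 1/0.0147207 ≈ 67.9316 mm.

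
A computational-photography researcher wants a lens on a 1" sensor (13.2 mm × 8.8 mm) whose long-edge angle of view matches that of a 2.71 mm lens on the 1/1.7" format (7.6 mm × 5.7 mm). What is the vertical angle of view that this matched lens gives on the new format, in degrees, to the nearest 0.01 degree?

Equal long-edge AOV ⇒ f₂ = f₁ · 13.2/7.6 = 2.71 × 1.73684 ≈ 4.7068 mm.
Vertical AOV on the new format = 2·arctan(8.8 / (2 × 4.7068)) = 2·arctan(0.93481) ≈ 86.1405°.

86.14°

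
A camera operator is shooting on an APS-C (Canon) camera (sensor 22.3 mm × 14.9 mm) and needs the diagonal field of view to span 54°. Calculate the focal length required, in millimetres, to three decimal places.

Sensor diagonal = √(22.3² + 14.9²) = √719.3000 ≈ 26.8198 mm.
From α = 2·arctan(d/2f) we get f = d / (2·tan(α/2)).
With d = 26.8198 mm and α/2 = 27°, tan(α/2) ≈ 0.50953, so f ≈ 26.8198 / 1.01905 ≈ 26.3184 mm.

26.318 mm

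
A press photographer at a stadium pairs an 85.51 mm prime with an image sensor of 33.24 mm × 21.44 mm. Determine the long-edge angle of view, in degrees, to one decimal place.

Angle of view α = 2·arctan(w/2f) with w = 33.24 mm and f = 85.51 mm.
w/2f = 0.19436; arctan(0.19436) ≈ 10.9991°, so α ≈ 21.9981°.

22.0°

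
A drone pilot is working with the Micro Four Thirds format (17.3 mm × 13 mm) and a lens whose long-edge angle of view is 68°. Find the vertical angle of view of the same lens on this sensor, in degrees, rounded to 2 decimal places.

53.76°

From the long-edge AOV: f = 17.3 / (2·tan(34°)) = 17.3 / 1.34902 ≈ 12.8242 mm.
Vertical AOV = 2·arctan(13 / (2 × 12.8242)) = 2·arctan(0.50686) ≈ 53.7569°.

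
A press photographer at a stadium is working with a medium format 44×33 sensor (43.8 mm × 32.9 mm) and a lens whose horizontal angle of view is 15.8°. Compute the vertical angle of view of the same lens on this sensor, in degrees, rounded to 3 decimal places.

11.901°

From the horizontal AOV: f = 43.8 / (2·tan(7.9°)) = 43.8 / 0.27752 ≈ 157.8248 mm.
Vertical AOV = 2·arctan(32.9 / (2 × 157.8248)) = 2·arctan(0.10423) ≈ 11.9008°.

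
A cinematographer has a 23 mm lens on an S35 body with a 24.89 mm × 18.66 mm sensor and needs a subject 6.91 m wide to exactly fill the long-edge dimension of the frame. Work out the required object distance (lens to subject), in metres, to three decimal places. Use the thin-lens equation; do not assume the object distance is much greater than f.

W: 6.91 m = 6910 mm.
Magnification m = w/W = dᵢ/dₒ; combined with 1/f = 1/dₒ + 1/dᵢ this gives dₒ = f·(1 + W/w).
dₒ = 23 mm × (1 + 6910/24.89) = 23 × 278.6215 ≈ 6408.295 mm = 6.4083 m.

6.408 m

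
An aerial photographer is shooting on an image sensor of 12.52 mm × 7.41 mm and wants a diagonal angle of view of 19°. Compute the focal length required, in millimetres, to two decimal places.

Sensor diagonal = √(12.52² + 7.41²) = √211.6585 ≈ 14.5485 mm.
From α = 2·arctan(d/2f) we get f = d / (2·tan(α/2)).
With d = 14.5485 mm and α/2 = 9.5°, tan(α/2) ≈ 0.16734, so f ≈ 14.5485 / 0.33469 ≈ 43.4692 mm.

43.47 mm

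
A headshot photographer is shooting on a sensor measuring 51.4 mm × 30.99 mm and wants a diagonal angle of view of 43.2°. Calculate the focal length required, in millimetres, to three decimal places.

75.796 mm

Sensor diagonal = √(51.4² + 30.99²) = √3602.3401 ≈ 60.0195 mm.
From α = 2·arctan(d/2f) we get f = d / (2·tan(α/2)).
With d = 60.0195 mm and α/2 = 21.6°, tan(α/2) ≈ 0.39593, so f ≈ 60.0195 / 0.79186 ≈ 75.7960 mm.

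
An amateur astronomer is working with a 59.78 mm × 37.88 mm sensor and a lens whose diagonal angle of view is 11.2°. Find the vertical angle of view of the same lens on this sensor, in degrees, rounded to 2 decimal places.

6.01°

Sensor diagonal = √(59.78² + 37.88²) = √5008.5428 ≈ 70.7711 mm.
From the diagonal AOV: f = 70.7711 / (2·tan(5.6°)) = 70.7711 / 0.19610 ≈ 360.8895 mm.
Vertical AOV = 2·arctan(37.88 / (2 × 360.8895)) = 2·arctan(0.05248) ≈ 6.0084°.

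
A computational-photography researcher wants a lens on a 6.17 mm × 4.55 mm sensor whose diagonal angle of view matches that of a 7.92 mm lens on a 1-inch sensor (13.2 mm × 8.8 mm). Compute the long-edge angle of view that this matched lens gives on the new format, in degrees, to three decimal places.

Sensor diagonal = √(13.2² + 8.8²) = √251.6800 ≈ 15.8644 mm.
Sensor diagonal = √(6.17² + 4.55²) = √58.7714 ≈ 7.6663 mm.
Equal diagonal AOV ⇒ f₂ = f₁ · 7.6663/15.8644 = 7.92 × 0.48324 ≈ 3.8272 mm.
Long-edge AOV on the new format = 2·arctan(6.17 / (2 × 3.8272)) = 2·arctan(0.80607) ≈ 77.7423°.

77.742°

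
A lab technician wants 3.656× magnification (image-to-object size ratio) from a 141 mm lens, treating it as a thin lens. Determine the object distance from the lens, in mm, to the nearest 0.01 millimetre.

179.57 mm

With m = dᵢ/dₒ and 1/f = 1/dₒ + 1/dᵢ, substituting dᵢ = m·dₒ gives 1/f = (1 + 1/m)/dₒ, hence dₒ = f·(1 + 1/m).
dₒ = 141 × (1 + 1/3.656) = 141 × 1.27352 ≈ 179.567 mm.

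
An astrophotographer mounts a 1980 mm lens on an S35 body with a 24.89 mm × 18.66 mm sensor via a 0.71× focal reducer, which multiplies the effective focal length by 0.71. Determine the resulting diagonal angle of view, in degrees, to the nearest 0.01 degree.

1.27°

Effective focal length f = 1980 × 0.71 = 1405.8 mm.
Sensor diagonal = √(24.89² + 18.66²) = √967.7077 ≈ 31.1080 mm.
α = 2·arctan(31.108 / (2 × 1405.8)) = 2·arctan(0.01106) ≈ 1.2678°.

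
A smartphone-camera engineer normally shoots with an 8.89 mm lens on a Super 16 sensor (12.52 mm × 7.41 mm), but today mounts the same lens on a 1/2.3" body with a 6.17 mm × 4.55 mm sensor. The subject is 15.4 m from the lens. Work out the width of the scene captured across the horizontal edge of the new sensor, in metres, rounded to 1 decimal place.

10.7 m

The focal length stays 8.89 mm; the relevant sensor dimension is now w = 6.17 mm. Object distance dₒ = 15.4 m = 15400 mm.
Thin-lens field width W = w·(dₒ − f)/f = 6.17 × (15400 − 8.89)/8.89 ≈ 10682.019 mm = 10.682 m.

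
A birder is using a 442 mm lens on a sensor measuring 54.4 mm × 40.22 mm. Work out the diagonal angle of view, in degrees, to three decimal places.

Sensor diagonal = √(54.4² + 40.22²) = √4577.0084 ≈ 67.6536 mm.
Angle of view α = 2·arctan(d/2f) with d = 67.6536 mm and f = 442 mm.
d/2f = 0.07653; arctan(0.07653) ≈ 4.3764°, so α ≈ 8.7528°.

8.753°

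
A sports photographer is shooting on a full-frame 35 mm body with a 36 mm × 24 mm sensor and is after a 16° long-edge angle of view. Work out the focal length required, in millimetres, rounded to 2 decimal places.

From α = 2·arctan(w/2f) we get f = w / (2·tan(α/2)).
With w = 36 mm and α/2 = 8°, tan(α/2) ≈ 0.14054, so f ≈ 36 / 0.28108 ≈ 128.0767 mm.

128.08 mm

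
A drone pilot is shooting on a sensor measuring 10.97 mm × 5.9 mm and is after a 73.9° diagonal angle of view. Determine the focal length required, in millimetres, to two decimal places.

8.28 mm

Sensor diagonal = √(10.97² + 5.9²) = √155.1509 ≈ 12.4560 mm.
From α = 2·arctan(d/2f) we get f = d / (2·tan(α/2)).
With d = 12.4560 mm and α/2 = 36.95°, tan(α/2) ≈ 0.75219, so f ≈ 12.4560 / 1.50437 ≈ 8.2798 mm.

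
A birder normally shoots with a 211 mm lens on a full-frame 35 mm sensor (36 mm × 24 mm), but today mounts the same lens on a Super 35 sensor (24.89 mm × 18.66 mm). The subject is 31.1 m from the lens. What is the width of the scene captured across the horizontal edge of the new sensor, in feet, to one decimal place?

The focal length stays 211 mm; the relevant sensor dimension is now w = 24.89 mm. Object distance dₒ = 31.1 m = 31100 mm.
Thin-lens field width W = w·(dₒ − f)/f = 24.89 × (31100 − 211)/211 ≈ 3643.731 mm = 3643.731/304.8 ft = 11.9545 ft.

12.0 ft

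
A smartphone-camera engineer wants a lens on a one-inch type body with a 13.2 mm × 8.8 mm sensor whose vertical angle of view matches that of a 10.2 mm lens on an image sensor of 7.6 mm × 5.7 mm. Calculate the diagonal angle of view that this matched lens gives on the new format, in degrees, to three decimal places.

53.470°

Equal vertical AOV ⇒ f₂ = f₁ · 8.8/5.7 = 10.2 × 1.54386 ≈ 15.7474 mm.
Sensor diagonal = √(13.2² + 8.8²) = √251.6800 ≈ 15.8644 mm.
Diagonal AOV on the new format = 2·arctan(15.8644 / (2 × 15.7474)) = 2·arctan(0.50372) ≈ 53.4703°.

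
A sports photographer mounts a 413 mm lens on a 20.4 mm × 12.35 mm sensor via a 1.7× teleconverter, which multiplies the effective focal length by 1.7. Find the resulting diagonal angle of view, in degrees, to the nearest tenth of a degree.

1.9°

Effective focal length f = 413 × 1.7 = 702.1 mm.
Sensor diagonal = √(20.4² + 12.35²) = √568.6825 ≈ 23.8471 mm.
α = 2·arctan(23.847 / (2 × 702.1)) = 2·arctan(0.01698) ≈ 1.9459°.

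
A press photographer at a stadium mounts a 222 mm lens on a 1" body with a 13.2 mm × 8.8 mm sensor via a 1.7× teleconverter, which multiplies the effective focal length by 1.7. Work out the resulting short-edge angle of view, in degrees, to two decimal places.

Effective focal length f = 222 × 1.7 = 377.4 mm.
α = 2·arctan(8.8 / (2 × 377.4)) = 2·arctan(0.01166) ≈ 1.3359°.

1.34°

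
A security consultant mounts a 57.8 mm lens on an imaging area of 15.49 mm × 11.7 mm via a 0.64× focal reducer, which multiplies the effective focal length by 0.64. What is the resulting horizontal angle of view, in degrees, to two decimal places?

23.65°

Effective focal length f = 57.8 × 0.64 = 36.992 mm.
α = 2·arctan(15.49 / (2 × 36.992)) = 2·arctan(0.20937) ≈ 23.6504°.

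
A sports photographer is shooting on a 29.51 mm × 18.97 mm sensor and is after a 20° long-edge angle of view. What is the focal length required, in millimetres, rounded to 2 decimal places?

From α = 2·arctan(w/2f) we get f = w / (2·tan(α/2)).
With w = 29.51 mm and α/2 = 10°, tan(α/2) ≈ 0.17633, so f ≈ 29.51 / 0.35265 ≈ 83.6798 mm.

83.68 mm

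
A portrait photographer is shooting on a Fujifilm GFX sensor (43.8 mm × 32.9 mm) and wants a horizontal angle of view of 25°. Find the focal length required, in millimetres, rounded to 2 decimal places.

From α = 2·arctan(w/2f) we get f = w / (2·tan(α/2)).
With w = 43.8 mm and α/2 = 12.5°, tan(α/2) ≈ 0.22169, so f ≈ 43.8 / 0.44339 ≈ 98.7845 mm.

98.78 mm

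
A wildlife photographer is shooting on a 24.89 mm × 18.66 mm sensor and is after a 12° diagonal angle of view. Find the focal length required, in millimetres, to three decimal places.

147.986 mm

Sensor diagonal = √(24.89² + 18.66²) = √967.7077 ≈ 31.1080 mm.
From α = 2·arctan(d/2f) we get f = d / (2·tan(α/2)).
With d = 31.1080 mm and α/2 = 6°, tan(α/2) ≈ 0.10510, so f ≈ 31.1080 / 0.21021 ≈ 147.9864 mm.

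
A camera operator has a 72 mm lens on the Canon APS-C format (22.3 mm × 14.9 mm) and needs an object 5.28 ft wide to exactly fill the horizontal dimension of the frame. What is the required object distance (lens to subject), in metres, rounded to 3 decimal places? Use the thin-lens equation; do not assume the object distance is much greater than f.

W: 5.28 ft × 304.8 mm/ft = 1609.34 mm.
Magnification m = w/W = dᵢ/dₒ; combined with 1/f = 1/dₒ + 1/dᵢ this gives dₒ = f·(1 + W/w).
dₒ = 72 mm × (1 + 1609.34/22.3) = 72 × 73.1679 ≈ 5268.088 mm = 5.26809 m.

5.268 m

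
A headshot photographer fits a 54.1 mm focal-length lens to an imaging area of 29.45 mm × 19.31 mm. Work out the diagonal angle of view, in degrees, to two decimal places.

Sensor diagonal = √(29.45² + 19.31²) = √1240.1786 ≈ 35.2162 mm.
Angle of view α = 2·arctan(d/2f) with d = 35.2162 mm and f = 54.1 mm.
d/2f = 0.32547; arctan(0.32547) ≈ 18.0287°, so α ≈ 36.0573°.

36.06°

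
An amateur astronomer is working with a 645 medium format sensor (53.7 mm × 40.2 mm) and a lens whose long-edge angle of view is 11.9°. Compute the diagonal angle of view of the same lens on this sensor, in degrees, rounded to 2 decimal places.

14.84°

From the long-edge AOV: f = 53.7 / (2·tan(5.95°)) = 53.7 / 0.20844 ≈ 257.6231 mm.
Sensor diagonal = √(53.7² + 40.2²) = √4499.7300 ≈ 67.0800 mm.
Diagonal AOV = 2·arctan(67.0800 / (2 × 257.6231)) = 2·arctan(0.13019) ≈ 14.8353°.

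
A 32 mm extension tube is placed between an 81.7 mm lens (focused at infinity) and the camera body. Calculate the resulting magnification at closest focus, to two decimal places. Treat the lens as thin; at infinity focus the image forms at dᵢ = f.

The tube moves the image plane from f to f + e, so dᵢ = 81.7 + 32 = 113.7 mm. Focus is achieved when 1/f = 1/dₒ + 1/dᵢ, giving dₒ = 1/(1/f − 1/(f+e)).
Magnification m = dᵢ/dₒ = (f+e)·(1/f − 1/(f+e)) = e/f = 32/81.7 ≈ 0.3917.

0.39×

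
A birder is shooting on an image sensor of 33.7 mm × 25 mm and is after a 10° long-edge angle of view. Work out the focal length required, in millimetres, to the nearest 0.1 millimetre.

From α = 2·arctan(w/2f) we get f = w / (2·tan(α/2)).
With w = 33.7 mm and α/2 = 5°, tan(α/2) ≈ 0.08749, so f ≈ 33.7 / 0.17498 ≈ 192.5964 mm.

192.6 mm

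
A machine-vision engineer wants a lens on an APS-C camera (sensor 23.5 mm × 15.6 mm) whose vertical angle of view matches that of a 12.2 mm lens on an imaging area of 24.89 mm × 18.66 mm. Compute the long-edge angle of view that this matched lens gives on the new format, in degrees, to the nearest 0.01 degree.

98.08°

Equal vertical AOV ⇒ f₂ = f₁ · 15.6/18.66 = 12.2 × 0.83601 ≈ 10.1994 mm.
Long-edge AOV on the new format = 2·arctan(23.5 / (2 × 10.1994)) = 2·arctan(1.15203) ≈ 98.0821°.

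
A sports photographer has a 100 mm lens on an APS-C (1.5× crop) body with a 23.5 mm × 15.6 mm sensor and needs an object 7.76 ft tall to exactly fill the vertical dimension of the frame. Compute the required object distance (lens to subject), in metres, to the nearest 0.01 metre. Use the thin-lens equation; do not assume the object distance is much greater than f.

15.26 m

W: 7.76 ft × 304.8 mm/ft = 2365.25 mm.
Magnification m = h/W = dᵢ/dₒ; combined with 1/f = 1/dₒ + 1/dᵢ this gives dₒ = f·(1 + W/h).
dₒ = 100 mm × (1 + 2365.25/15.6) = 100 × 152.6185 ≈ 15261.846 mm = 15.2618 m.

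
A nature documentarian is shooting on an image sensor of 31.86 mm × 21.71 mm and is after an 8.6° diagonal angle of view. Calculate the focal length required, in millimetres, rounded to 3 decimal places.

256.374 mm

Sensor diagonal = √(31.86² + 21.71²) = √1486.3837 ≈ 38.5536 mm.
From α = 2·arctan(d/2f) we get f = d / (2·tan(α/2)).
With d = 38.5536 mm and α/2 = 4.3°, tan(α/2) ≈ 0.07519, so f ≈ 38.5536 / 0.15038 ≈ 256.3735 mm.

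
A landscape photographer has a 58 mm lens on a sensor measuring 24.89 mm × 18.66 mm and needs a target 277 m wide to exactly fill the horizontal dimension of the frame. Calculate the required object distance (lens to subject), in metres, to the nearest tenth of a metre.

W: 277 m = 277000 mm.
Magnification m = w/W = dᵢ/dₒ; combined with 1/f = 1/dₒ + 1/dᵢ this gives dₒ = f·(1 + W/w).
dₒ = 58 mm × (1 + 277000/24.89) = 58 × 11129.9675 ≈ 645538.112 mm = 645.538 m.

645.5 m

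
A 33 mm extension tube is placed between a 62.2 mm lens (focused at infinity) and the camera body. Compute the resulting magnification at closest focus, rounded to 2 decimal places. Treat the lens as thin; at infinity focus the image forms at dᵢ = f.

The tube moves the image plane from f to f + e, so dᵢ = 62.2 + 33 = 95.2 mm. Focus is achieved when 1/f = 1/dₒ + 1/dᵢ, giving dₒ = 1/(1/f − 1/(f+e)).
Magnification m = dᵢ/dₒ = (f+e)·(1/f − 1/(f+e)) = e/f = 33/62.2 ≈ 0.5305.

0.53×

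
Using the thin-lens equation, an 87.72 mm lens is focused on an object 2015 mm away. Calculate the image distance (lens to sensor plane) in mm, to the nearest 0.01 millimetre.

91.71 mm

1/dᵢ = 1/f − 1/dₒ = 1/87.72 − 1/2015 = 0.0109036 mm⁻¹.
dᵢ = 1/0.0109036 ≈ 91.7126 mm.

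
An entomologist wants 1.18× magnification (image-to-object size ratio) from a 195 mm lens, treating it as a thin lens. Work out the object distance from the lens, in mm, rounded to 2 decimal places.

With m = dᵢ/dₒ and 1/f = 1/dₒ + 1/dᵢ, substituting dᵢ = m·dₒ gives 1/f = (1 + 1/m)/dₒ, hence dₒ = f·(1 + 1/m).
dₒ = 195 × (1 + 1/1.18) = 195 × 1.84746 ≈ 360.254 mm.

360.25 mm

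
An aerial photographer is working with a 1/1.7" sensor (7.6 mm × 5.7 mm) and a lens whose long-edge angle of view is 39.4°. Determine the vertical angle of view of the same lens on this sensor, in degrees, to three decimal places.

From the long-edge AOV: f = 7.6 / (2·tan(19.7°)) = 7.6 / 0.71610 ≈ 10.6130 mm.
Vertical AOV = 2·arctan(5.7 / (2 × 10.6130)) = 2·arctan(0.26854) ≈ 30.0630°.

30.063°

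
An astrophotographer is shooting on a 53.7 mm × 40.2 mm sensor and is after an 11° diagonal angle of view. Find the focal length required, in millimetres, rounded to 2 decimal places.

348.33 mm

Sensor diagonal = √(53.7² + 40.2²) = √4499.7300 ≈ 67.0800 mm.
From α = 2·arctan(d/2f) we get f = d / (2·tan(α/2)).
With d = 67.0800 mm and α/2 = 5.5°, tan(α/2) ≈ 0.09629, so f ≈ 67.0800 / 0.19258 ≈ 348.3264 mm.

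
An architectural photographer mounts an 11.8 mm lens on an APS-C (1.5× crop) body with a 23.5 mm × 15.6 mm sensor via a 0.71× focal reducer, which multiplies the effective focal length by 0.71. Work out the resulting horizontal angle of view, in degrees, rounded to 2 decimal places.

109.02°

Effective focal length f = 11.8 × 0.71 = 8.378 mm.
α = 2·arctan(23.5 / (2 × 8.378)) = 2·arctan(1.40248) ≈ 109.0206°.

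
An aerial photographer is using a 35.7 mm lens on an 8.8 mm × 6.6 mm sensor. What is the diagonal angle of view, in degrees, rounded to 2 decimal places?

Sensor diagonal = √(8.8² + 6.6²) = √121.0000 ≈ 11.0000 mm.
Angle of view α = 2·arctan(d/2f) with d = 11.0000 mm and f = 35.7 mm.
d/2f = 0.15406; arctan(0.15406) ≈ 8.7582°, so α ≈ 17.5164°.

17.52°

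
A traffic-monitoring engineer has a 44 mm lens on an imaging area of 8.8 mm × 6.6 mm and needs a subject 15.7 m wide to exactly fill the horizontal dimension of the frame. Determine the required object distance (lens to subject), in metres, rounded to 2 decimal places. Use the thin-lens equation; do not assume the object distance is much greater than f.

78.54 m

W: 15.7 m = 15700 mm.
Magnification m = w/W = dᵢ/dₒ; combined with 1/f = 1/dₒ + 1/dᵢ this gives dₒ = f·(1 + W/w).
dₒ = 44 mm × (1 + 15700/8.8) = 44 × 1785.0909 ≈ 78544.000 mm = 78.544 m.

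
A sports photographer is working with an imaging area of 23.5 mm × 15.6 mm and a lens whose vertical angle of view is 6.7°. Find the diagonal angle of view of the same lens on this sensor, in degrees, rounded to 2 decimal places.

From the vertical AOV: f = 15.6 / (2·tan(3.35°)) = 15.6 / 0.11707 ≈ 133.2530 mm.
Sensor diagonal = √(23.5² + 15.6²) = √795.6100 ≈ 28.2066 mm.
Diagonal AOV = 2·arctan(28.2066 / (2 × 133.2530)) = 2·arctan(0.10584) ≈ 12.0832°.

12.08°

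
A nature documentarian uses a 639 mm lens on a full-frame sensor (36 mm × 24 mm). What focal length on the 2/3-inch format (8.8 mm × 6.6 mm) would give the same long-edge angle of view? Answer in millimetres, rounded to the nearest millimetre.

156 mm

Equal angle of view means equal width/f ratio, so f₂ = f₁ · (width₂/width₁) = 639 × 8.8/36.
f₂ = 639 × 0.24444 ≈ 156.200 mm.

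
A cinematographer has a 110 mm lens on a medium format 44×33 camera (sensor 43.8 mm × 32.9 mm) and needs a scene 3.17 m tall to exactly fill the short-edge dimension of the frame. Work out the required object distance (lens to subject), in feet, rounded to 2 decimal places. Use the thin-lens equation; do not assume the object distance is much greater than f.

W: 3.17 m = 3170 mm.
Magnification m = h/W = dᵢ/dₒ; combined with 1/f = 1/dₒ + 1/dᵢ this gives dₒ = f·(1 + W/h).
dₒ = 110 mm × (1 + 3170/32.9) = 110 × 97.3526 ≈ 10708.784 mm = 10708.784/304.8 ft = 35.1338 ft.

35.13 ft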